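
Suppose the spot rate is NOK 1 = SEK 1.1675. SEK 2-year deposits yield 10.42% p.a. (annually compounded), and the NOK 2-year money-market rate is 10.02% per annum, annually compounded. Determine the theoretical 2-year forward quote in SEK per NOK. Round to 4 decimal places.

1.1760

T = 2 years.
SEK accumulates by (1 + 0.1042)^2 = 1.2192576.
NOK accumulates by (1 + 0.1002)^2 = 1.210440.
So F = 1.1675 × 1.2192576 / 1.210440 = 1.176005 (SEK/NOK).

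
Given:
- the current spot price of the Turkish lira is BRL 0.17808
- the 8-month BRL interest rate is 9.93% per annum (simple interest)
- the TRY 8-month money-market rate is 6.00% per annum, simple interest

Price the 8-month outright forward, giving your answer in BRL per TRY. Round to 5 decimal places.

T = 8/12 years.
BRL accumulates by 1 + 0.0993×8/12 = 1.066200.
TRY accumulates by 1 + 0.0600×8/12 = 1.040000.
So F = 0.17808 × 1.066200 / 1.040000 = 0.1825662 (BRL/TRY).

0.18257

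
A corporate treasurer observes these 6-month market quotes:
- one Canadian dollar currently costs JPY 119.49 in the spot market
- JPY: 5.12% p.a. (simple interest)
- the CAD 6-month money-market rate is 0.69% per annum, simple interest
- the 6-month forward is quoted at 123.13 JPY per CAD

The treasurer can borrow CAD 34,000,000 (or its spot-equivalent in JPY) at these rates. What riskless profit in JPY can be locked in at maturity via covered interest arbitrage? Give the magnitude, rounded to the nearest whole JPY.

JPY 34,199,053

T = 6/12 years.
Route A — deposit CAD, sell forward: 34,000,000 × 1.003450 × 123.13 = JPY 4,200,863,149.00.
Route B — convert at spot, deposit JPY: 34,000,000 × 119.49 × 1.025600 = JPY 4,166,664,096.00.
The quoted forward overvalues CAD, so borrow JPY, buy CAD at spot, deposit the CAD at 0.69%, and sell the proceeds forward at 123.13.
Arbitrage profit = |4,200,863,149.00 − 4,166,664,096.00| = JPY 34,199,053.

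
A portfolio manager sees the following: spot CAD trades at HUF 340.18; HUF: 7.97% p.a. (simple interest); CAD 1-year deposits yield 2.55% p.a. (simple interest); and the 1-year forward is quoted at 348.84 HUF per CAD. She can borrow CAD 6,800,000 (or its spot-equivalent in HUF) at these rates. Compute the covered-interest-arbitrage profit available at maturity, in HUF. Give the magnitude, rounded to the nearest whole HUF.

T = 1 year.
Route A — deposit CAD, sell forward: 6,800,000 × 1.025500 × 348.84 = HUF 2,432,600,856.00.
Route B — convert at spot, deposit HUF: 6,800,000 × 340.18 × 1.079700 = HUF 2,497,587,952.80.
The quoted forward undervalues CAD, so borrow CAD, convert to HUF at spot, deposit the HUF at 7.97%, and buy CAD forward at 348.84 to cover the loan.
Arbitrage profit = |2,432,600,856.00 − 2,497,587,952.80| = HUF 64,987,097.

HUF 64,987,097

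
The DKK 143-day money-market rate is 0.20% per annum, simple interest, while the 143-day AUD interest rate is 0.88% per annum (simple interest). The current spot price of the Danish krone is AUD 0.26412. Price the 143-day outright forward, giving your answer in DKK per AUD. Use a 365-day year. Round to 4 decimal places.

T = 143/365 years.
Growth of 1 AUD over T: 1 + 0.0088×143/365 = 1.0034477.
DKK growth factor: 1 + 0.0020×143/365 = 1.0007836.
So F = 0.26412 × 1.0034477 / 1.0007836 = 0.2648231 (AUD/DKK).
Quoted the other way: 1/0.2648231 = 3.7761 DKK per AUD.

3.7761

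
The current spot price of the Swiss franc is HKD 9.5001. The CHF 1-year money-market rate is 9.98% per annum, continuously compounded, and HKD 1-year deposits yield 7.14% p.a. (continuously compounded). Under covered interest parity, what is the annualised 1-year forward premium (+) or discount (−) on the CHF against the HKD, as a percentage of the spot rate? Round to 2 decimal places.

T = 1 year.
F = S · g_HKD/g_CHF = 9.5001 × 1.0740107/1.1049499 = 9.2340920.
Annualised premium = (F − S)/S × (1/T) = (9.2340920 − 9.5001)/9.5001 ÷ 1 = -2.80%.

-2.80%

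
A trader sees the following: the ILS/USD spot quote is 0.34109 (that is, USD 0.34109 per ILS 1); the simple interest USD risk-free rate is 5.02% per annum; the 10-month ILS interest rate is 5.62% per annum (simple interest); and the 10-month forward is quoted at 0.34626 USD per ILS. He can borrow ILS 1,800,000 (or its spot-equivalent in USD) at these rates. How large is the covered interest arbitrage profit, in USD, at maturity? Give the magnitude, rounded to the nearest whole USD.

T = 10/12 years.
Keep in ILS, deliver into the forward: 1,800,000·1.04683333·0.34626 = USD 652,457.72.
Swap to USD now, deposit: 1,800,000·0.34109·1.04183333 = USD 639,646.07.
The quoted forward overvalues ILS, so borrow USD, buy ILS at spot, deposit the ILS at 5.62%, and sell the proceeds forward at 0.34626.
Arbitrage profit = |652,457.72 − 639,646.07| = USD 12,812.

USD 12,812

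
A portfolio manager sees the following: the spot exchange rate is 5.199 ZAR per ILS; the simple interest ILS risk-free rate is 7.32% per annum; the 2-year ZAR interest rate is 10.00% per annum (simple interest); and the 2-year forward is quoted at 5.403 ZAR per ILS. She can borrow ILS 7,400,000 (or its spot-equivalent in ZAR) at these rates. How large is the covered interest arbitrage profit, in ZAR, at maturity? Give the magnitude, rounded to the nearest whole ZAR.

T = 2 years.
Invest the ILS and cover forward: 7,400,000 × 1.146400 × 5.403 = ZAR 45,835,594.08.
Convert at spot and invest in ZAR: 7,400,000 × 5.199 × 1.200000 = ZAR 46,167,120.00.
The quoted forward undervalues ILS, so borrow ILS, convert to ZAR at spot, deposit the ZAR at 10.00%, and buy ILS forward at 5.403 to cover the loan.
The gap between the two covered legs is ZAR 331,526.

ZAR 331,526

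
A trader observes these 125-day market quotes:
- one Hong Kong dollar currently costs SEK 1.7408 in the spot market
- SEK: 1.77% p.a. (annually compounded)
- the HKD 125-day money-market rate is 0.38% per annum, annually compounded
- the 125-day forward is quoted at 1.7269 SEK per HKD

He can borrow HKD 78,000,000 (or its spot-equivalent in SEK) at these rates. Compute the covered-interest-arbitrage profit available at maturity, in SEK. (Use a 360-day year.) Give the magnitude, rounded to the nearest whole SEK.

SEK 1,736,415

T = 125/360 years.
Route A — deposit HKD, sell forward: 78,000,000 × 1.00131781138 × 1.7269 = SEK 134,875,706.82.
Route B — convert at spot, deposit SEK: 78,000,000 × 1.7408 × 1.00611067055 = SEK 136,612,121.51.
The quoted forward undervalues HKD, so borrow HKD, convert to SEK at spot, deposit the SEK at 1.77%, and buy HKD forward at 1.7269 to cover the loan.
Profit = 136,612,121.51 − 134,875,706.82 = SEK 1,736,415.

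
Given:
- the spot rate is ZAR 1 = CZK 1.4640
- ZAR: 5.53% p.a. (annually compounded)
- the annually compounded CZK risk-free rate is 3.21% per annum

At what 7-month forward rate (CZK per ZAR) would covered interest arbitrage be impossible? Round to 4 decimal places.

T = 7/12 years.
Growth of 1 CZK over T: (1 + 0.0321)^(7/12) = 1.0186016.
ZAR accumulates by (1 + 0.0553)^(7/12) = 1.0318961.
CIP: F = S · (grow CZK)/(grow ZAR) = 1.464 × 1.0186016/1.0318961 = 1.445138 CZK per ZAR.

1.4451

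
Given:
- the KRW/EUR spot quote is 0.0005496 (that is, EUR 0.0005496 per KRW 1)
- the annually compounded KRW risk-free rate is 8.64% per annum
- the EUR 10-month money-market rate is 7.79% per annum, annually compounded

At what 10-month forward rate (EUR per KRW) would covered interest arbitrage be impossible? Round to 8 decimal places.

0.00054601

T = 10/12 years.
EUR accumulates by (1 + 0.0779)^(10/12) = 1.0645075.
Growth of 1 KRW over T: (1 + 0.0864)^(10/12) = 1.0714982.
CIP: F = S · (grow EUR)/(grow KRW) = 0.0005496 × 1.0645075/1.0714982 = 0.0005460143 EUR per KRW.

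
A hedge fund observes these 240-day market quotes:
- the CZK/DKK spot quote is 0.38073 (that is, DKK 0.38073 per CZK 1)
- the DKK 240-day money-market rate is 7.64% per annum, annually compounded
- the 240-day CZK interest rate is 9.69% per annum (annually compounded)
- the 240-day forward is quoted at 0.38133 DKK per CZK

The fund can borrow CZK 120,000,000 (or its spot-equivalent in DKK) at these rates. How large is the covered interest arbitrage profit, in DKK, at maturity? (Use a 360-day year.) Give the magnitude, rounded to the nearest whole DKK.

DKK 683,922

T = 240/360 years.
Keep in CZK, deliver into the forward: 120,000,000·1.0635992547·0.38133 = DKK 48,669,876.46.
Swap to DKK now, deposit: 120,000,000·0.38073·1.0503058701 = DKK 47,985,954.47.
The quoted forward overvalues CZK, so borrow DKK, buy CZK at spot, deposit the CZK at 9.69%, and sell the proceeds forward at 0.38133.
The gap between the two covered legs is DKK 683,922.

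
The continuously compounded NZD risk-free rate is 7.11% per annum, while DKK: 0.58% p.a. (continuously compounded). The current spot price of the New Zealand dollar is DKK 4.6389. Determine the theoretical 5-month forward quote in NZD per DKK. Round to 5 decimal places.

T = 5/12 years.
DKK growth factor: e^(0.0058×5/12) = 1.0024196.
NZD growth factor: e^(0.0711×5/12) = 1.0300682.
CIP: F = S · (grow DKK)/(grow NZD) = 4.6389 × 1.0024196/1.0300682 = 4.514385 DKK per NZD.
Quoted the other way: 1/4.514385 = 0.22151 NZD per DKK.

0.22151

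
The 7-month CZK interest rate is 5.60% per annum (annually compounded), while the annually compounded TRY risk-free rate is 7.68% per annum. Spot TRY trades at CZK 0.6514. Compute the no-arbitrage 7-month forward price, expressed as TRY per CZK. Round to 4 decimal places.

T = 7/12 years.
CZK accumulates by (1 + 0.0560)^(7/12) = 1.0322953.
TRY growth factor: (1 + 0.0768)^(7/12) = 1.044108.
Forward (CZK per TRY) = 0.6514 × 1.0322953 / 1.044108 = 0.6440303.
Quoted the other way: 1/0.6440303 = 1.5527 TRY per CZK.

1.5527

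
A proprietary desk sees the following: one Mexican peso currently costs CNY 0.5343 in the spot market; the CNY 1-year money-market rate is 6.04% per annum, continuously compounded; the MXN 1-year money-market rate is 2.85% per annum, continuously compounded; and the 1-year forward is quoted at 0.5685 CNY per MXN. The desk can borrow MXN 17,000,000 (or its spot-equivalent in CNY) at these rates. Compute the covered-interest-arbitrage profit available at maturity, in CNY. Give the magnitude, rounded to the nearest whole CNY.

CNY 295,275

T = 1 year.
Keep in MXN, deliver into the forward: 17,000,000·1.028910011·0.5685 = CNY 9,943,900.80.
Swap to CNY now, deposit: 17,000,000·0.5343·1.062261366 = CNY 9,648,626.21.
The quoted forward overvalues MXN, so borrow CNY, buy MXN at spot, deposit the MXN at 2.85%, and sell the proceeds forward at 0.5685.
Profit = 9,943,900.80 − 9,648,626.21 = CNY 295,275.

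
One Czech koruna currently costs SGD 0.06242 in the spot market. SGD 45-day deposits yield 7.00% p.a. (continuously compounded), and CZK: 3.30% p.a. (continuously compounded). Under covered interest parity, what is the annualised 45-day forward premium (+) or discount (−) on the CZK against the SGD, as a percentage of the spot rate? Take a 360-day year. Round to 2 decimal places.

+3.71%

T = 45/360 years.
F = S · g_SGD/g_CZK = 0.06242 × 1.0087884/1.0041335 = 0.06270936.
Annualised premium = (F − S)/S × (1/T) = (0.06270936 − 0.06242)/0.06242 ÷ (45/360) = 3.71%.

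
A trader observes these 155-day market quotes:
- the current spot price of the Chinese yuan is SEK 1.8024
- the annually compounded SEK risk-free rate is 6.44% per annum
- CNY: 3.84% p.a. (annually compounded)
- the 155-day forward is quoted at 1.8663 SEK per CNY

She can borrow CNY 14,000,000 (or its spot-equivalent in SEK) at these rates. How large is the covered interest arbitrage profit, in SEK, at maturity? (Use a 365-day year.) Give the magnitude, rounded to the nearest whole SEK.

SEK 638,337

T = 155/365 years.
Invest the CNY and cover forward: 14,000,000 × 1.0161302594 × 1.8663 = SEK 26,549,654.64.
Convert at spot and invest in SEK: 14,000,000 × 1.8024 × 1.0268577507 = SEK 25,911,317.74.
The quoted forward overvalues CNY, so borrow SEK, buy CNY at spot, deposit the CNY at 3.84%, and sell the proceeds forward at 1.8663.
Arbitrage profit = |26,549,654.64 − 25,911,317.74| = SEK 638,337.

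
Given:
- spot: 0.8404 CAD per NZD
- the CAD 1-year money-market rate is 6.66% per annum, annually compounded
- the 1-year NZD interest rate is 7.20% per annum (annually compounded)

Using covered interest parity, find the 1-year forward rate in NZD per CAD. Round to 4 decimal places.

T = 1 year.
Growth of 1 CAD over T: (1 + 0.0666)^1 = 1.066600.
Growth of 1 NZD over T: (1 + 0.0720)^1 = 1.072000.
CIP: F = S · (grow CAD)/(grow NZD) = 0.8404 × 1.066600/1.072000 = 0.8361666 CAD per NZD.
Invert for NZD per CAD: 1 / 0.8361666 = 1.1959.

1.1959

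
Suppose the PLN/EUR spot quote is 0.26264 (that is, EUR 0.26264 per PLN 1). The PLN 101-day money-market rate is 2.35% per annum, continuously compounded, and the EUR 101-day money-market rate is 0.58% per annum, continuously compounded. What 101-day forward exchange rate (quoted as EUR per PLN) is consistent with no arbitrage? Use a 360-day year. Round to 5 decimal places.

T = 101/360 years.
Growth of 1 EUR over T: e^(0.0058×101/360) = 1.0016285.
PLN growth factor: e^(0.0235×101/360) = 1.0066148.
So F = 0.26264 × 1.0016285 / 1.0066148 = 0.2613390 (EUR/PLN).

0.26134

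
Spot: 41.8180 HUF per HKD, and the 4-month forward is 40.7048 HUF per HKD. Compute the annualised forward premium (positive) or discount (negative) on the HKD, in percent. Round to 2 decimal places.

-7.99%

T = 4/12 years.
Period premium: (40.7048 − 41.818)/41.818 = -0.0266201.
×(1/T) gives -7.99% p.a.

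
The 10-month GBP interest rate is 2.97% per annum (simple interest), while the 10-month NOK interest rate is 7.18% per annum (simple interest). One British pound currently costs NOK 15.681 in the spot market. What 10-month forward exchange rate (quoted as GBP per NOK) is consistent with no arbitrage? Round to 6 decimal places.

0.061660

T = 10/12 years.
NOK accumulates by 1 + 0.0718×10/12 = 1.0598333.
GBP growth factor: 1 + 0.0297×10/12 = 1.024750.
Forward (NOK per GBP) = 15.681 × 1.0598333 / 1.024750 = 16.21785.
Quoted the other way: 1/16.21785 = 0.061660 GBP per NOK.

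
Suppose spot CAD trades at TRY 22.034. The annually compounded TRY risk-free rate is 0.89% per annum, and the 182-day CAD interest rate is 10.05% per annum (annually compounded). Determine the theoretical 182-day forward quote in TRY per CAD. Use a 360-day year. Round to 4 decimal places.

T = 182/360 years.
Growth of 1 TRY over T: (1 + 0.0089)^(182/360) = 1.00448959.
CAD accumulates by (1 + 0.1005)^(182/360) = 1.04960546.
So F = 22.034 × 1.00448959 / 1.04960546 = 21.086898 (TRY/CAD).

21.0869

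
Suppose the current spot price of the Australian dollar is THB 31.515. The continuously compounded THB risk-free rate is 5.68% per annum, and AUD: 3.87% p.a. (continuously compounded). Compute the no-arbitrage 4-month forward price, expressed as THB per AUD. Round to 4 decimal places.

31.7057

T = 4/12 years.
THB accumulates by e^(0.0568×4/12) = 1.01911371.
AUD growth factor: e^(0.0387×4/12) = 1.01298356.
CIP: F = S · (grow THB)/(grow AUD) = 31.515 × 1.01911371/1.01298356 = 31.705716 THB per AUD.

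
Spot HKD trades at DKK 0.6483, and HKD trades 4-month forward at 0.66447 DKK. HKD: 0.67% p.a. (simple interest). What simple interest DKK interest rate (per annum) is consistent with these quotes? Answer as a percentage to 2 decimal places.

T = 4/12 years.
CIP gives F = S · g_DKK/g_HKD, so g_DKK/g_HKD = 0.66447/0.6483 = 1.0249422.
The HKD side grows by 1 + 0.0067×4/12 = 1.0022333.
Hence g_DKK = 1.0272312.
r = (1.0272312 − 1)/(4/12) = 0.081694 → 8.17%.

8.17%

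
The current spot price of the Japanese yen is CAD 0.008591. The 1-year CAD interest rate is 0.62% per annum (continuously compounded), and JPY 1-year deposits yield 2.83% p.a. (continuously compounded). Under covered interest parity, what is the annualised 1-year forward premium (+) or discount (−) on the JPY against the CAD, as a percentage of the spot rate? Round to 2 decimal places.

T = 1 year.
No-arbitrage forward: 0.008591 × 1.0062193 / 1.0287042 = 0.008403222 CAD/JPY.
Annualised premium = (F − S)/S × (1/T) = (0.008403222 − 0.008591)/0.008591 ÷ 1 = -2.19%.

-2.19%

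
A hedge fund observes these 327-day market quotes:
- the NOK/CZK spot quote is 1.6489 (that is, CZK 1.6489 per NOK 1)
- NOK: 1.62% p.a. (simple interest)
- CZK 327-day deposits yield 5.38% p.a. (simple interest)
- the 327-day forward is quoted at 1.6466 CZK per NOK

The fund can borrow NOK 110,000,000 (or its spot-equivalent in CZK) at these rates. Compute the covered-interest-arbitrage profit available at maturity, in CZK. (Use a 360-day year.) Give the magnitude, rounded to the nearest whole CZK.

CZK 6,451,420

T = 327/360 years.
Route A — deposit NOK, sell forward: 110,000,000 × 1.014715 × 1.6466 = CZK 183,791,269.09.
Route B — convert at spot, deposit CZK: 110,000,000 × 1.6489 × 1.04886833333 = CZK 190,242,689.43.
The quoted forward undervalues NOK, so borrow NOK, convert to CZK at spot, deposit the CZK at 5.38%, and buy NOK forward at 1.6466 to cover the loan.
Profit = 190,242,689.43 − 183,791,269.09 = CZK 6,451,420.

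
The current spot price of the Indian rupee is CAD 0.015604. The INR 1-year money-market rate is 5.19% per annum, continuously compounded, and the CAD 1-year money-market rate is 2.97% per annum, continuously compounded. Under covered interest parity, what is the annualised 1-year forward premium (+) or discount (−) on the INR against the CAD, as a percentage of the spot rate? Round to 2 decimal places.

T = 1 year.
CIP forward (CAD per INR) = 0.015604 × 1.0301454/1.0532704 = 0.015261408.
Annualised premium = (F − S)/S × (1/T) = (0.015261408 − 0.015604)/0.015604 ÷ 1 = -2.20%.

-2.20%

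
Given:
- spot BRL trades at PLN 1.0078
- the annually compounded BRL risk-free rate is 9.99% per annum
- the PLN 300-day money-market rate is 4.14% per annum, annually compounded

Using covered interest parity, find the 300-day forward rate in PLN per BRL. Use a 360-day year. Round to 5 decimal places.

T = 300/360 years.
PLN accumulates by (1 + 0.0414)^(300/360) = 1.0343828.
Growth of 1 BRL over T: (1 + 0.0999)^(300/360) = 1.0825825.
Forward (PLN per BRL) = 1.0078 × 1.0343828 / 1.0825825 = 0.9629298.

0.96293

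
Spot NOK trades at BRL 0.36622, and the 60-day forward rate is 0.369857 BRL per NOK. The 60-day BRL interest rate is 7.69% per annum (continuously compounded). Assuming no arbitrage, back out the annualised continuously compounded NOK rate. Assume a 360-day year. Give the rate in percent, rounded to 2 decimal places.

T = 60/360 years.
F/S = 0.369857/0.36622 = 1.0099312 = (growth of BRL) / (growth of NOK).
BRL growth factor: e^(0.0769×60/360) = 1.0128992.
So the NOK growth factor = 1.0029388.
Take logs: ln 1.0029388 / (60/360) = 0.017607, so 1.76%.

1.76%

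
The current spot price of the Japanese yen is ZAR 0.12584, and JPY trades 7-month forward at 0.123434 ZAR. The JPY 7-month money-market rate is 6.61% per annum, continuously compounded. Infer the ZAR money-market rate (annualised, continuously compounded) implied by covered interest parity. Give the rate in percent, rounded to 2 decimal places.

T = 7/12 years.
F/S = 0.123434/0.12584 = 0.9808805 = (growth of ZAR) / (growth of JPY).
JPY growth factor: e^(0.0661×7/12) = 1.0393114.
That pins the ZAR growth at 1.0194403.
Take logs: ln 1.0194403 / (7/12) = 0.033006, so 3.30%.

3.30%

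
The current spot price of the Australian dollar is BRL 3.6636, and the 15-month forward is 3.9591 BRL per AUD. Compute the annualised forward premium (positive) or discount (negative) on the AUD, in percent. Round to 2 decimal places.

+6.45%

T = 15/12 years.
Period premium: (3.9591 − 3.6636)/3.6636 = 0.0806584.
Annualise by dividing by T: 0.0806584 / (15/12) = 0.064527 → 6.45%.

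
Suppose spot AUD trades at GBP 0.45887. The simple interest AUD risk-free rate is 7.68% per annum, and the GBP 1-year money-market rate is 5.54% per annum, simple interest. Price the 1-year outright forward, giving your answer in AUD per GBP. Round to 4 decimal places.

2.2235

T = 1 year.
Growth of 1 GBP over T: 1 + 0.0554×1 = 1.055400.
AUD accumulates by 1 + 0.0768×1 = 1.076800.
So F = 0.45887 × 1.055400 / 1.076800 = 0.4497506 (GBP/AUD).
Invert for AUD per GBP: 1 / 0.4497506 = 2.2235.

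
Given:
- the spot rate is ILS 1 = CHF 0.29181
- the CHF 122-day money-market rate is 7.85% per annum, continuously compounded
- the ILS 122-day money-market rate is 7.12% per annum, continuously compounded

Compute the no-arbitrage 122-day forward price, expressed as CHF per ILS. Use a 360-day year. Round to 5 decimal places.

0.29253

T = 122/360 years.
CHF accumulates by e^(0.0785×122/360) = 1.0269598.
ILS accumulates by e^(0.0712×122/360) = 1.0244223.
CIP: F = S · (grow CHF)/(grow ILS) = 0.29181 × 1.0269598/1.0244223 = 0.2925328 CHF per ILS.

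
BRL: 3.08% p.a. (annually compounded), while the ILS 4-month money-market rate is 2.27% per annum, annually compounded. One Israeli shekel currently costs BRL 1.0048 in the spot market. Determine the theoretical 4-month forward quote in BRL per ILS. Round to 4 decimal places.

1.0074

T = 4/12 years.
BRL growth factor: (1 + 0.0308)^(4/12) = 1.010163.
ILS growth factor: (1 + 0.0227)^(4/12) = 1.0075101.
So F = 1.0048 × 1.010163 / 1.0075101 = 1.007446 (BRL/ILS).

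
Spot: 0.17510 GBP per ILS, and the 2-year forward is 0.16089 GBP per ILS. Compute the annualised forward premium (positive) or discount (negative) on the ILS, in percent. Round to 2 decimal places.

T = 2 years.
ILS trades forward at -8.11536% vs spot over the period.
Per annum: -0.0811536 / 2 = -0.040577 = -4.06%.

-4.06%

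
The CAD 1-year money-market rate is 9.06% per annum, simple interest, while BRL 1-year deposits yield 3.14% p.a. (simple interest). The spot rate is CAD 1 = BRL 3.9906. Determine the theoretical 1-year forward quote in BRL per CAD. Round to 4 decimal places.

3.7740

T = 1 year.
BRL accumulates by 1 + 0.0314×1 = 1.031400.
CAD growth factor: 1 + 0.0906×1 = 1.090600.
So F = 3.9906 × 1.031400 / 1.090600 = 3.773982 (BRL/CAD).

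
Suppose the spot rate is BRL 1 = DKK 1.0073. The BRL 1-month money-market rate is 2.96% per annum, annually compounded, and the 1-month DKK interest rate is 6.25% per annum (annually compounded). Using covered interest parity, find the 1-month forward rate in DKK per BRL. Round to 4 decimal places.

T = 1/12 years.
DKK accumulates by (1 + 0.0625)^(1/12) = 1.0050648.
BRL accumulates by (1 + 0.0296)^(1/12) = 1.0024338.
Forward (DKK per BRL) = 1.0073 × 1.0050648 / 1.0024338 = 1.009944.

1.0099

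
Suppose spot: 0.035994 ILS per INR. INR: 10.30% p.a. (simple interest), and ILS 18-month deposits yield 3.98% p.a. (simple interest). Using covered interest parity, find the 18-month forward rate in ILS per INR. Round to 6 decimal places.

T = 18/12 years.
ILS accumulates by 1 + 0.0398×18/12 = 1.059700.
INR growth factor: 1 + 0.1030×18/12 = 1.154500.
So F = 0.035994 × 1.059700 / 1.154500 = 0.03303841 (ILS/INR).

0.033038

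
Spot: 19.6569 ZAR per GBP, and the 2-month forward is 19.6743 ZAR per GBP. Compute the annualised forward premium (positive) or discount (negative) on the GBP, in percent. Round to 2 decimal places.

+0.53%

T = 2/12 years.
GBP trades forward at +0.08852% vs spot over the period.
×(1/T) gives 0.53% p.a.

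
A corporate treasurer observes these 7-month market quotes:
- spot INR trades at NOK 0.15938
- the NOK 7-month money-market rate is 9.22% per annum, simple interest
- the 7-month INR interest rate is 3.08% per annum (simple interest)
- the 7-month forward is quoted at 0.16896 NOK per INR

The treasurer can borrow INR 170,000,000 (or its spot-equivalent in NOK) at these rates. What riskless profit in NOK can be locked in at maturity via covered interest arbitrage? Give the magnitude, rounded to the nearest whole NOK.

NOK 687,422

T = 7/12 years.
Invest the INR and cover forward: 170,000,000 × 1.0179666667 × 0.16896 = NOK 29,239,260.16.
Convert at spot and invest in NOK: 170,000,000 × 0.15938 × 1.0537833333 = NOK 28,551,837.90.
The quoted forward overvalues INR, so borrow NOK, buy INR at spot, deposit the INR at 3.08%, and sell the proceeds forward at 0.16896.
Profit = 29,239,260.16 − 28,551,837.90 = NOK 687,422.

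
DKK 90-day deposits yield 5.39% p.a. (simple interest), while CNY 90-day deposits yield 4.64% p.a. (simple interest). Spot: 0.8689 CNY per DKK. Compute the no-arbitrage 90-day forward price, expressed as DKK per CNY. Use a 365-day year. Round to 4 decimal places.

T = 90/365 years.
Growth of 1 CNY over T: 1 + 0.0464×90/365 = 1.0114411.
DKK growth factor: 1 + 0.0539×90/365 = 1.0132904.
CIP: F = S · (grow CNY)/(grow DKK) = 0.8689 × 1.0114411/1.0132904 = 0.8673142 CNY per DKK.
Invert for DKK per CNY: 1 / 0.8673142 = 1.1530.

1.1530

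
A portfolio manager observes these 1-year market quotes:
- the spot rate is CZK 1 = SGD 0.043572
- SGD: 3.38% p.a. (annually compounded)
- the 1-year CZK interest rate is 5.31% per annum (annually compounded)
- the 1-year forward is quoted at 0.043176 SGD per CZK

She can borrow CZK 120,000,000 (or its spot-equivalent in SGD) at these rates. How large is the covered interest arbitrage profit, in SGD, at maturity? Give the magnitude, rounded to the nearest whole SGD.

T = 1 year.
Keep in CZK, deliver into the forward: 120,000,000·1.053100·0.043176 = SGD 5,456,237.47.
Swap to SGD now, deposit: 120,000,000·0.043572·1.033800 = SGD 5,405,368.03.
The quoted forward overvalues CZK, so borrow SGD, buy CZK at spot, deposit the CZK at 5.31%, and sell the proceeds forward at 0.043176.
Profit = 5,456,237.47 − 5,405,368.03 = SGD 50,869.

SGD 50,869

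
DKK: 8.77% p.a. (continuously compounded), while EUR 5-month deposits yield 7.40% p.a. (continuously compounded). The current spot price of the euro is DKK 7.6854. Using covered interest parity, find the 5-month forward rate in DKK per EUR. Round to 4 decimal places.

7.7294

T = 5/12 years.
DKK accumulates by e^(0.0877×5/12) = 1.0372175.
Growth of 1 EUR over T: e^(0.0740×5/12) = 1.0313136.
Forward (DKK per EUR) = 7.6854 × 1.0372175 / 1.0313136 = 7.729396.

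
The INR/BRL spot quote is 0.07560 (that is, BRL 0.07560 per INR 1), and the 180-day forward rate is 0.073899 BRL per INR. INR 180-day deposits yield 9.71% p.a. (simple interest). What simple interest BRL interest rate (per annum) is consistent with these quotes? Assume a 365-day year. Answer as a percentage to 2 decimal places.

4.93%

T = 180/365 years.
CIP gives F = S · g_BRL/g_INR, so g_BRL/g_INR = 0.073899/0.0756 = 0.9775000.
INR growth factor: 1 + 0.0971×180/365 = 1.0478849.
That pins the BRL growth at 1.0243075.
r = (1.0243075 − 1)/(180/365) = 0.049290 → 4.93%.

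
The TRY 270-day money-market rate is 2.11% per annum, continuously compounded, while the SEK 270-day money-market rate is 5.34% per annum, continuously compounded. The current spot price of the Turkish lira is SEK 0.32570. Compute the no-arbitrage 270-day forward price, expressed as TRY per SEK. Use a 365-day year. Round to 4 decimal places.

2.9978

T = 270/365 years.
Growth of 1 SEK over T: e^(0.0534×270/365) = 1.0402919.
TRY growth factor: e^(0.0211×270/365) = 1.0157307.
CIP: F = S · (grow SEK)/(grow TRY) = 0.3257 × 1.0402919/1.0157307 = 0.3335757 SEK per TRY.
Quoted the other way: 1/0.3335757 = 2.9978 TRY per SEK.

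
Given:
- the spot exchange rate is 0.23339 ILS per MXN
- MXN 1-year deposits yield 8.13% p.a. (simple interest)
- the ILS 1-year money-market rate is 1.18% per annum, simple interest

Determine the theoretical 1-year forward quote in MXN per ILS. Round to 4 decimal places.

4.5790

T = 1 year.
ILS growth factor: 1 + 0.0118×1 = 1.011800.
MXN accumulates by 1 + 0.0813×1 = 1.081300.
Forward (ILS per MXN) = 0.23339 × 1.011800 / 1.081300 = 0.2183890.
Quoted the other way: 1/0.2183890 = 4.5790 MXN per ILS.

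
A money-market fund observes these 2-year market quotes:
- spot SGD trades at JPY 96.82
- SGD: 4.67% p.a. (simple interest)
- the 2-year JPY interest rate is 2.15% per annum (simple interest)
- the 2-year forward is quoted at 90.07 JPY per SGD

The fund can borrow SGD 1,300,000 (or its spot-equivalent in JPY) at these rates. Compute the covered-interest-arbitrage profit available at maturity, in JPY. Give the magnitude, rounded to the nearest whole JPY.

JPY 3,250,939

T = 2 years.
Invest the SGD and cover forward: 1,300,000 × 1.093400 × 90.07 = JPY 128,027,299.40.
Convert at spot and invest in JPY: 1,300,000 × 96.82 × 1.043000 = JPY 131,278,238.00.
The quoted forward undervalues SGD, so borrow SGD, convert to JPY at spot, deposit the JPY at 2.15%, and buy SGD forward at 90.07 to cover the loan.
Arbitrage profit = |128,027,299.40 − 131,278,238.00| = JPY 3,250,939.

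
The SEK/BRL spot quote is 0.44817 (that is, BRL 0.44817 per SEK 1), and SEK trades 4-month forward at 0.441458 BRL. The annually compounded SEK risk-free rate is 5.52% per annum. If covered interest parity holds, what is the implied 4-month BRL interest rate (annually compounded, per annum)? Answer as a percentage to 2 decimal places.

T = 4/12 years.
F/S = 0.441458/0.44817 = 0.9850235 = (growth of BRL) / (growth of SEK).
SEK growth factor: (1 + 0.0552)^(4/12) = 1.0180715.
Hence g_BRL = 1.0028244.
Annualise: 1.0028244^(12/4) − 1 = 0.008497 = 0.85%.

0.85%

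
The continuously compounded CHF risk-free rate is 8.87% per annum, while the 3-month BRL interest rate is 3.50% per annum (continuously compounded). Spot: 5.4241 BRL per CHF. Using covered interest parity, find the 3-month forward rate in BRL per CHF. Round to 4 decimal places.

5.3518

T = 3/12 years.
BRL accumulates by e^(0.0350×3/12) = 1.0087884.
Growth of 1 CHF over T: e^(0.0887×3/12) = 1.0224227.
Forward (BRL per CHF) = 5.4241 × 1.0087884 / 1.0224227 = 5.351768.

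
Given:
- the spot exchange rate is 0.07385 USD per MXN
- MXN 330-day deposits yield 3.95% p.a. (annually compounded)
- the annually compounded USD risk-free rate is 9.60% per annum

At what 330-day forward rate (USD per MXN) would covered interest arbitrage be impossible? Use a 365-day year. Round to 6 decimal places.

T = 330/365 years.
USD accumulates by (1 + 0.0960)^(330/365) = 1.0864084.
MXN growth factor: (1 + 0.0395)^(330/365) = 1.0356457.
Forward (USD per MXN) = 0.07385 × 1.0864084 / 1.0356457 = 0.07746980.

0.077470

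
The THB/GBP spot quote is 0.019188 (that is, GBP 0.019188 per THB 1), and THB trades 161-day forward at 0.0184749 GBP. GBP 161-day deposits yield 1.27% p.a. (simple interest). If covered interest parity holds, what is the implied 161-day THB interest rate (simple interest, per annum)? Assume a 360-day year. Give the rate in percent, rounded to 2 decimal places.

T = 161/360 years.
CIP gives F = S · g_GBP/g_THB, so g_GBP/g_THB = 0.0184749/0.019188 = 0.9628361.
The GBP side grows by 1 + 0.0127×161/360 = 1.0056797.
Hence g_THB = 1.0444973.
r = (1.0444973 − 1)/(161/360) = 0.099497 → 9.95%.

9.95%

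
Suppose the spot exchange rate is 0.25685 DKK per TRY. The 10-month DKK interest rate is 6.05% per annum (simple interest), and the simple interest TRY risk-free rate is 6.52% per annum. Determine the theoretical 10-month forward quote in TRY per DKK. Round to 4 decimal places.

3.9078

T = 10/12 years.
DKK accumulates by 1 + 0.0605×10/12 = 1.0504167.
Growth of 1 TRY over T: 1 + 0.0652×10/12 = 1.0543333.
CIP: F = S · (grow DKK)/(grow TRY) = 0.25685 × 1.0504167/1.0543333 = 0.2558959 DKK per TRY.
Quoted the other way: 1/0.2558959 = 3.9078 TRY per DKK.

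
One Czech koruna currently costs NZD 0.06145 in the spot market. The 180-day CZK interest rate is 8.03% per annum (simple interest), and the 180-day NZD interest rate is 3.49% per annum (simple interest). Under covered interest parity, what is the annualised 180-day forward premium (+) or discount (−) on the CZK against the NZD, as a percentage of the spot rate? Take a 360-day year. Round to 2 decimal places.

-4.36%

T = 180/360 years.
No-arbitrage forward: 0.06145 × 1.017450 / 1.040150 = 0.06010893 NZD/CZK.
Annualised premium = (F − S)/S × (1/T) = (0.06010893 − 0.06145)/0.06145 ÷ (180/360) = -4.36%.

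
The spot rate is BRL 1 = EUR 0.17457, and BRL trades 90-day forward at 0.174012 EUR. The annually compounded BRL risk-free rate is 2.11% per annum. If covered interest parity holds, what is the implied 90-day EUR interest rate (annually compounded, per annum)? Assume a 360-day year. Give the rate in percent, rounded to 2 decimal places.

0.81%

T = 90/360 years.
CIP gives F = S · g_EUR/g_BRL, so g_EUR/g_BRL = 0.174012/0.17457 = 0.9968036.
BRL growth factor: (1 + 0.0211)^(90/360) = 1.0052338.
Hence g_EUR = 1.0020207.
r = 1.0020207^(360/90) − 1 = 0.008107 → 0.81%.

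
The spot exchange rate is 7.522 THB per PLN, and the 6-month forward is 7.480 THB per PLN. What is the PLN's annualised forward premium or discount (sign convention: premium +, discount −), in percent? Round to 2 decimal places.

-1.12%

T = 6/12 years.
PLN trades forward at -0.55836% vs spot over the period.
×(1/T) gives -1.12% p.a.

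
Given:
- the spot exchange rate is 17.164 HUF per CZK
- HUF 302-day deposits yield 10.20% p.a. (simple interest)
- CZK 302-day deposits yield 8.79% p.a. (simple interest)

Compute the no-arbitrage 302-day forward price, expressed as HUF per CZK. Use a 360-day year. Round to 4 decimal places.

17.3531

T = 302/360 years.
HUF accumulates by 1 + 0.1020×302/360 = 1.08556667.
CZK accumulates by 1 + 0.0879×302/360 = 1.07373833.
CIP: F = S · (grow HUF)/(grow CZK) = 17.164 × 1.08556667/1.07373833 = 17.353079 HUF per CZK.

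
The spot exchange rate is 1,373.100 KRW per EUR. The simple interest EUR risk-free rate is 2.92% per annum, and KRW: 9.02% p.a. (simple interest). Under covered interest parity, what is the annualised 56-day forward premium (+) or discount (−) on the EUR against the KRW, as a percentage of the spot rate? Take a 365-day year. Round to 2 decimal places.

T = 56/365 years.
No-arbitrage forward: 1373.1 × 1.0138389 / 1.004480 = 1385.893391 KRW/EUR.
Annualised premium = (F − S)/S × (1/T) = (1385.893391 − 1373.1)/1373.1 ÷ (56/365) = 6.07%.

+6.07%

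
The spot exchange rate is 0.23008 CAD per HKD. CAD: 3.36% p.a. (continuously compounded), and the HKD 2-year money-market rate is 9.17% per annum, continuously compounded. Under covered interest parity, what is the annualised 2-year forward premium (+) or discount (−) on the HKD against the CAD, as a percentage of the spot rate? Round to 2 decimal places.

T = 2 years.
No-arbitrage forward: 0.23008 × 1.0695094 / 1.2012948 = 0.20483958 CAD/HKD.
Annualised premium = (F − S)/S × (1/T) = (0.20483958 − 0.23008)/0.23008 ÷ 2 = -5.49%.

-5.49%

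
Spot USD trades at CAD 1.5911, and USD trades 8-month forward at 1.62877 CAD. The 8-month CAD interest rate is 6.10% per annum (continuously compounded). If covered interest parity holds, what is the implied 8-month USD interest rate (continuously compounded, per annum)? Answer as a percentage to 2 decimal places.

2.59%

T = 8/12 years.
CIP gives F = S · g_CAD/g_USD, so g_CAD/g_USD = 1.62877/1.5911 = 1.0236754.
The CAD side grows by e^(0.0610×8/12) = 1.0415049.
So the USD growth factor = 1.0174171.
r = ln(1.0174171)/(8/12) = 0.025901 → 2.59%.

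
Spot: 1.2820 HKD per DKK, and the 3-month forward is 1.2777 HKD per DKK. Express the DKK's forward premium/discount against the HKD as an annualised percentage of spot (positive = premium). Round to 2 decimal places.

T = 3/12 years.
DKK trades forward at -0.33541% vs spot over the period.
Per annum: -0.0033541 / (3/12) = -0.013416 = -1.34%.

-1.34%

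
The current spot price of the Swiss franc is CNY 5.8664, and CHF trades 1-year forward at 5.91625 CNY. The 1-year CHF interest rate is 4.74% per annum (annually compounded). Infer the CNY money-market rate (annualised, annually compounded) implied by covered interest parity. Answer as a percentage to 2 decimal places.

T = 1 year.
By CIP, F/S equals the CNY-to-CHF growth ratio: 5.91625/5.8664 = 1.0084975.
CHF growth factor: (1 + 0.0474)^1 = 1.047400.
Hence g_CNY = 1.0563003.
r = 1.0563003^(1/1) − 1 = 0.056300 → 5.63%.

5.63%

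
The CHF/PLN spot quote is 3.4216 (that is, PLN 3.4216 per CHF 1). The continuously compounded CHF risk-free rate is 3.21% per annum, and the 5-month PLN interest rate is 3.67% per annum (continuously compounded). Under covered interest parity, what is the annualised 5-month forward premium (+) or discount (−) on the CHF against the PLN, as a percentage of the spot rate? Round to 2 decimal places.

T = 5/12 years.
No-arbitrage forward: 3.4216 × 1.0154092 / 1.0134648 = 3.4281646 PLN/CHF.
Annualised premium = (F − S)/S × (1/T) = (3.4281646 − 3.4216)/3.4216 ÷ (5/12) = 0.46%.

+0.46%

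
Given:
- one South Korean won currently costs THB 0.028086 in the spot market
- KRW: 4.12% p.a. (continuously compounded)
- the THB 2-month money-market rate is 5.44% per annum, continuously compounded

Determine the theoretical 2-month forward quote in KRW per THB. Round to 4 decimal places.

35.5267

T = 2/12 years.
THB growth factor: e^(0.0544×2/12) = 1.00910789.
Growth of 1 KRW over T: e^(0.0412×2/12) = 1.0068903.
CIP: F = S · (grow THB)/(grow KRW) = 0.028086 × 1.00910789/1.0068903 = 0.028147857 THB per KRW.
Invert for KRW per THB: 1 / 0.028147857 = 35.5267.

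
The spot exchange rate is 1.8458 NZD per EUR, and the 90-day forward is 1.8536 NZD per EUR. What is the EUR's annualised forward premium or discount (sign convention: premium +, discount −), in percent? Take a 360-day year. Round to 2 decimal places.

T = 90/360 years.
Period premium: (1.8536 − 1.8458)/1.8458 = 0.0042258.
Annualise by dividing by T: 0.0042258 / (90/360) = 0.016903 → 1.69%.

+1.69%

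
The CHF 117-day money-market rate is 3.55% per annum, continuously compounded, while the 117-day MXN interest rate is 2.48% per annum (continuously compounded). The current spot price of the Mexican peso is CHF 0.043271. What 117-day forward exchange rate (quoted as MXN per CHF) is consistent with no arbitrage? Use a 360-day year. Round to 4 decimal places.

23.0299

T = 117/360 years.
CHF accumulates by e^(0.0355×117/360) = 1.01160431.
MXN growth factor: e^(0.0248×117/360) = 1.00809257.
Forward (CHF per MXN) = 0.043271 × 1.01160431 / 1.00809257 = 0.043421737.
Invert for MXN per CHF: 1 / 0.043421737 = 23.0299.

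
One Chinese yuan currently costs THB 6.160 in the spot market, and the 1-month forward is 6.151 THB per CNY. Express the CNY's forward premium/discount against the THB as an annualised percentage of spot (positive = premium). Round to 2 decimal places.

T = 1/12 years.
CNY trades forward at -0.14610% vs spot over the period.
×(1/T) gives -1.75% p.a.

-1.75%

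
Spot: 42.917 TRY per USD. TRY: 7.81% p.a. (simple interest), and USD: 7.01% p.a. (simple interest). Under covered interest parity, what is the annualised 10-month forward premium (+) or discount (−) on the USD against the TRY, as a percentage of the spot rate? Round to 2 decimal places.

T = 10/12 years.
CIP forward (TRY per USD) = 42.917 × 1.0650833/1.0584167 = 43.187319.
Annualised premium = (F − S)/S × (1/T) = (43.187319 − 42.917)/42.917 ÷ (10/12) = 0.76%.

+0.76%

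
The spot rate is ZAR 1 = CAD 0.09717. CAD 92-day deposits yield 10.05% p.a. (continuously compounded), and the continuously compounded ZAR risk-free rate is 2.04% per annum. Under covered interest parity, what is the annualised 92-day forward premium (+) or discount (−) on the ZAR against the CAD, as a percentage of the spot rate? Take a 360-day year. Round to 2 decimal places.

+8.09%

T = 92/360 years.
F = S · g_CAD/g_ZAR = 0.09717 × 1.026016/1.0052269 = 0.09917957.
(F − S)/S ÷ T = (0.09917957 − 0.09717)/0.09717/(92/360) = 0.080926 → 8.09%.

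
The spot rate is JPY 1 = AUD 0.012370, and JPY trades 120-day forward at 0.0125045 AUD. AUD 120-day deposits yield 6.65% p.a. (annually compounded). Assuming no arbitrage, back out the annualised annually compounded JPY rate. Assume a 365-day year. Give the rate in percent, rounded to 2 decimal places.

T = 120/365 years.
By CIP, F/S equals the AUD-to-JPY growth ratio: 0.0125045/0.01237 = 1.0108731.
The AUD side grows by (1 + 0.0665)^(120/365) = 1.0213924.
That pins the JPY growth at 1.0104062.
r = 1.0104062^(365/120) − 1 = 0.031990 → 3.20%.

3.20%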